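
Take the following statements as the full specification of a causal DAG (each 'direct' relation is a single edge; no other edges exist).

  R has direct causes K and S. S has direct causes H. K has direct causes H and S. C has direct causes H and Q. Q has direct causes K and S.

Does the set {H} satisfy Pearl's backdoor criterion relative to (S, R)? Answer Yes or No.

Backdoor paths from S to R (paths whose first edge points into S):
  P1: S <- H -> K -> R
  P2: S <- H -> C <- Q <- K -> R
Condition 1 (no descendant of S in the set): holds — descendants of S are {C, K, Q, R}; none are in {H}.
Condition 2 (every backdoor path blocked by {H}):
  P1: blocked at fork node H ∈ conditioning set.
  P2: blocked at fork node H ∈ conditioning set.
{H} satisfies the backdoor criterion.

Yes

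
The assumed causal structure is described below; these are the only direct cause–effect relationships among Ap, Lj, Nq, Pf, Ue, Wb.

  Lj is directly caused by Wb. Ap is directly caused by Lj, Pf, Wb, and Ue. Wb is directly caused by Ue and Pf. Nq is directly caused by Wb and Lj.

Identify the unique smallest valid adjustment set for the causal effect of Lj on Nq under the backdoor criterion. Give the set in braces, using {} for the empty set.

Variables eligible for adjustment (non-descendants of Lj, excluding Lj and Nq): {Pf, Ue, Wb}.
Backdoor paths from Lj to Nq:
  P1: Lj <- Wb -> Nq
The empty set is not sufficient: P1 (Lj <- Wb -> Nq) has no collider blocking it and no conditioned non-collider, so it is open.
Try {Wb}:
  P1: blocked at fork node Wb ∈ conditioning set.
{Wb} contains no descendant of Lj and blocks every backdoor path.
No other singleton works — e.g. {Pf} leaves P1 open — so {Wb} is the unique smallest valid adjustment set.

{Wb}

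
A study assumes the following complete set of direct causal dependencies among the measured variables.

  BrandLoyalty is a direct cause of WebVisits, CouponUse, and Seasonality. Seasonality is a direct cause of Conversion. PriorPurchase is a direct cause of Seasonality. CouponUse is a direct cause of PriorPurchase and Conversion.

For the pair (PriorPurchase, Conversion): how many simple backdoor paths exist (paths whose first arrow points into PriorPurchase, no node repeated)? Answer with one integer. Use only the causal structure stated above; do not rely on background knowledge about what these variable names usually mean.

2

A backdoor path from PriorPurchase to Conversion is any simple undirected path whose first edge points into PriorPurchase (i.e. leaves PriorPurchase via a parent).
Parents of PriorPurchase: {CouponUse}.
Enumerating:
  P1: PriorPurchase <- CouponUse <- BrandLoyalty -> Seasonality -> Conversion
  P2: PriorPurchase <- CouponUse -> Conversion
That exhausts the simple backdoor paths. Count: 2.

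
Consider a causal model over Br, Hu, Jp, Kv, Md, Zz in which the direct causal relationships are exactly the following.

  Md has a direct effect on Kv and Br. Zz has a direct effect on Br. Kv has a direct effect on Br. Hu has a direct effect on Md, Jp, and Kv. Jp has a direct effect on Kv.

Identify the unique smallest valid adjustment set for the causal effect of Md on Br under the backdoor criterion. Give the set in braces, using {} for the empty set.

Variables eligible for adjustment (non-descendants of Md, excluding Md and Br): {Hu, Jp, Zz}.
Backdoor paths from Md to Br:
  P1: Md <- Hu -> Jp -> Kv -> Br
  P2: Md <- Hu -> Kv -> Br
The empty set is not sufficient: P1 (Md <- Hu -> Jp -> Kv -> Br) has no collider blocking it and no conditioned non-collider, so it is open.
Try {Hu}:
  P1: blocked at fork node Hu ∈ conditioning set.
  P2: blocked at fork node Hu ∈ conditioning set.
{Hu} contains no descendant of Md and blocks every backdoor path.
No other singleton works — e.g. {Zz} leaves P1 open — so {Hu} is the unique smallest valid adjustment set.

{Hu}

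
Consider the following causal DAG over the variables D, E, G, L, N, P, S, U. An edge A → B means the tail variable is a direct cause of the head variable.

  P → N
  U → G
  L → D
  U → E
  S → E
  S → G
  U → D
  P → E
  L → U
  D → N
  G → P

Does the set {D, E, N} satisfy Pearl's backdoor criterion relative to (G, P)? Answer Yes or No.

Backdoor paths from G to P (paths whose first edge points into G):
  P1: G <- U <- L -> D -> N <- P
  P2: G <- U -> D -> N <- P
  P3: G <- U -> E <- P
  P4: G <- S -> E <- U <- L -> D -> N <- P
  P5: G <- S -> E <- U -> D -> N <- P
  P6: G <- S -> E <- P
Condition 1 (no descendant of G in the set): FAILS — E and N are descendants of G.
Condition 2 (every backdoor path blocked by {D, E, N}):
  P1: blocked at chain node D ∈ conditioning set.
  P2: blocked at chain node D ∈ conditioning set.
  P3: open — collider(s) E are conditioned on (or have a conditioned descendant) and no non-collider on the path is in the set.
  P4: blocked at chain node D ∈ conditioning set.
  P5: blocked at chain node D ∈ conditioning set.
  P6: open — collider(s) E are conditioned on (or have a conditioned descendant) and no non-collider on the path is in the set.
{D, E, N} does not satisfy the backdoor criterion.

No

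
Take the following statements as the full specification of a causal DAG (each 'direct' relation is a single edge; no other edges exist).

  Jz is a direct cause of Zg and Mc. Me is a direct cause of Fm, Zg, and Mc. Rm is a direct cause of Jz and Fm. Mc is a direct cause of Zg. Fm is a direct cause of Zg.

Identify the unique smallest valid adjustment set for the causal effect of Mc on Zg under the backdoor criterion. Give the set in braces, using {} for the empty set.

Variables eligible for adjustment (non-descendants of Mc, excluding Mc and Zg): {Fm, Jz, Me, Rm}.
Backdoor paths from Mc to Zg:
  P1: Mc <- Me -> Fm <- Rm -> Jz -> Zg
  P2: Mc <- Me -> Fm -> Zg
  P3: Mc <- Me -> Zg
  P4: Mc <- Jz <- Rm -> Fm <- Me -> Zg
  P5: Mc <- Jz <- Rm -> Fm -> Zg
  P6: Mc <- Jz -> Zg
The empty set is not sufficient: P2 (Mc <- Me -> Fm -> Zg) has no collider blocking it and no conditioned non-collider, so it is open.
Try {Jz, Me}:
  P1: blocked at fork node Me ∈ conditioning set.
  P2: blocked at fork node Me ∈ conditioning set.
  P3: blocked at fork node Me ∈ conditioning set.
  P4: blocked at chain node Jz ∈ conditioning set.
  P5: blocked at chain node Jz ∈ conditioning set.
  P6: blocked at fork node Jz ∈ conditioning set.
{Jz, Me} contains no descendant of Mc and blocks every backdoor path.
Every element of {Jz, Me} is needed (dropping Jz leaves P5 open; dropping Me leaves P2 open), so no proper subset is valid.
Among all size-2 subsets of the eligible variables, only {Jz, Me} blocks every backdoor path, so it is the unique smallest valid adjustment set.

{Jz, Me}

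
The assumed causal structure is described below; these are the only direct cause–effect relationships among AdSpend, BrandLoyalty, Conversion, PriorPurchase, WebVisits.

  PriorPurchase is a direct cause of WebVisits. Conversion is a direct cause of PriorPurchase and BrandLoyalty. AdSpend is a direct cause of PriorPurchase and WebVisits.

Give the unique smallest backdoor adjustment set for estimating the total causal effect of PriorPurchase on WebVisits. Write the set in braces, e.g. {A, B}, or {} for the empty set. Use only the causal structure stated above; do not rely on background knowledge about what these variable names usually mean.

{AdSpend}

Variables eligible for adjustment (non-descendants of PriorPurchase, excluding PriorPurchase and WebVisits): {AdSpend, BrandLoyalty, Conversion}.
Backdoor paths from PriorPurchase to WebVisits:
  P1: PriorPurchase <- AdSpend -> WebVisits
The empty set is not sufficient: P1 (PriorPurchase <- AdSpend -> WebVisits) has no collider blocking it and no conditioned non-collider, so it is open.
Try {AdSpend}:
  P1: blocked at fork node AdSpend ∈ conditioning set.
{AdSpend} contains no descendant of PriorPurchase and blocks every backdoor path.
No other singleton works — e.g. {Conversion} leaves P1 open — so {AdSpend} is the unique smallest valid adjustment set.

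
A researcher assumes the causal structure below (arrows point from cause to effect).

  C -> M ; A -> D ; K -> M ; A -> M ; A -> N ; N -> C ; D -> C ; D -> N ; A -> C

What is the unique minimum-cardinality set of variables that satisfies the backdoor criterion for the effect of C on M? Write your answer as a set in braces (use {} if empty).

{A}

Variables eligible for adjustment (non-descendants of C, excluding C and M): {A, D, K, N}.
Backdoor paths from C to M:
  P1: C <- A -> M
  P2: C <- D <- A -> M
  P3: C <- D -> N <- A -> M
  P4: C <- N <- A -> M
  P5: C <- N <- D <- A -> M
The empty set is not sufficient: P1 (C <- A -> M) has no collider blocking it and no conditioned non-collider, so it is open.
Try {A}:
  P1: blocked at fork node A ∈ conditioning set.
  P2: blocked at fork node A ∈ conditioning set.
  P3: blocked at collider N (neither it nor any descendant is in the conditioning set).
  P4: blocked at fork node A ∈ conditioning set.
  P5: blocked at fork node A ∈ conditioning set.
{A} contains no descendant of C and blocks every backdoor path.
No other singleton works — e.g. {D} leaves P1 open — so {A} is the unique smallest valid adjustment set.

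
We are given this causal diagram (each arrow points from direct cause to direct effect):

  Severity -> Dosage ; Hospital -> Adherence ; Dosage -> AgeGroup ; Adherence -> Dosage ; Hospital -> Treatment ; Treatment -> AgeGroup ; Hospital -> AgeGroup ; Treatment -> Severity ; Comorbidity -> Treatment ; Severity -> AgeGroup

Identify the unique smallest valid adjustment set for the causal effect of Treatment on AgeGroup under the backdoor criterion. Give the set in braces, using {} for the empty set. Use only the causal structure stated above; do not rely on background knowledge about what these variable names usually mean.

{Hospital}

Variables eligible for adjustment (non-descendants of Treatment, excluding Treatment and AgeGroup): {Adherence, Comorbidity, Hospital}.
Backdoor paths from Treatment to AgeGroup:
  P1: Treatment <- Hospital -> Adherence -> Dosage <- Severity -> AgeGroup
  P2: Treatment <- Hospital -> Adherence -> Dosage -> AgeGroup
  P3: Treatment <- Hospital -> AgeGroup
The empty set is not sufficient: P2 (Treatment <- Hospital -> Adherence -> Dosage -> AgeGroup) has no collider blocking it and no conditioned non-collider, so it is open.
Try {Hospital}:
  P1: blocked at fork node Hospital ∈ conditioning set.
  P2: blocked at fork node Hospital ∈ conditioning set.
  P3: blocked at fork node Hospital ∈ conditioning set.
{Hospital} contains no descendant of Treatment and blocks every backdoor path.
No other singleton works — e.g. {Comorbidity} leaves P2 open — so {Hospital} is the unique smallest valid adjustment set.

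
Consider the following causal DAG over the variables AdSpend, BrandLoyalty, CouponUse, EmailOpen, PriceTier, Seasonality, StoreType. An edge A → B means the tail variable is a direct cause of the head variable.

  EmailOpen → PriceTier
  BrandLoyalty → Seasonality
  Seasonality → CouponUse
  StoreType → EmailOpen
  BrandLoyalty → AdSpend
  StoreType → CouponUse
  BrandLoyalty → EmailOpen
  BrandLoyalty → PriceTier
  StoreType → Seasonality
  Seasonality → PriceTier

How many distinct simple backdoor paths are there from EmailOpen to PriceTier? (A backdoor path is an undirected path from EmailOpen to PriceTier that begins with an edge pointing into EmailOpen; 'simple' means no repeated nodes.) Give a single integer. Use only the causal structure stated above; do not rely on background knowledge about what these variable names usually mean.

A backdoor path from EmailOpen to PriceTier is any simple undirected path whose first edge points into EmailOpen (i.e. leaves EmailOpen via a parent).
Parents of EmailOpen: {BrandLoyalty, StoreType}.
Enumerating:
  P1: EmailOpen <- StoreType -> Seasonality <- BrandLoyalty -> PriceTier
  P2: EmailOpen <- StoreType -> Seasonality -> PriceTier
  P3: EmailOpen <- StoreType -> CouponUse <- Seasonality <- BrandLoyalty -> PriceTier
  P4: EmailOpen <- StoreType -> CouponUse <- Seasonality -> PriceTier
  P5: EmailOpen <- BrandLoyalty -> Seasonality -> PriceTier
  P6: EmailOpen <- BrandLoyalty -> PriceTier
That exhausts the simple backdoor paths. Count: 6.

6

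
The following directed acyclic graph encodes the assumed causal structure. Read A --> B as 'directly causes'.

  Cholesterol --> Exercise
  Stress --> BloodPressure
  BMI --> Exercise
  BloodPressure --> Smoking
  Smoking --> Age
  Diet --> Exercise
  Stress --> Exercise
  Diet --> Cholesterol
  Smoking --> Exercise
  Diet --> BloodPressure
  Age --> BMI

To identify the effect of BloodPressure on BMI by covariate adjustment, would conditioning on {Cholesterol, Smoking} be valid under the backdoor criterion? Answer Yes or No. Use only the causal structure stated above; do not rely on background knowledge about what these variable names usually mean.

Backdoor paths from BloodPressure to BMI (paths whose first edge points into BloodPressure):
  P1: BloodPressure <- Diet -> Cholesterol -> Exercise <- Smoking -> Age -> BMI
  P2: BloodPressure <- Diet -> Cholesterol -> Exercise <- BMI
  P3: BloodPressure <- Diet -> Exercise <- Smoking -> Age -> BMI
  P4: BloodPressure <- Diet -> Exercise <- BMI
  P5: BloodPressure <- Stress -> Exercise <- Smoking -> Age -> BMI
  P6: BloodPressure <- Stress -> Exercise <- BMI
Condition 1 (no descendant of BloodPressure in the set): FAILS — Smoking is a descendant of BloodPressure.
Condition 2 (every backdoor path blocked by {Cholesterol, Smoking}):
  P1: blocked at chain node Cholesterol ∈ conditioning set.
  P2: blocked at chain node Cholesterol ∈ conditioning set.
  P3: blocked at collider Exercise (neither it nor any descendant is in the conditioning set).
  P4: blocked at collider Exercise (neither it nor any descendant is in the conditioning set).
  P5: blocked at collider Exercise (neither it nor any descendant is in the conditioning set).
  P6: blocked at collider Exercise (neither it nor any descendant is in the conditioning set).
{Cholesterol, Smoking} does not satisfy the backdoor criterion.

No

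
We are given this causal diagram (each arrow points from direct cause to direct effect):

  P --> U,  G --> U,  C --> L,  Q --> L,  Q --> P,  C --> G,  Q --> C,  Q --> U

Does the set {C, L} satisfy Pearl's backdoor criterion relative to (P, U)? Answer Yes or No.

No

Backdoor paths from P to U (paths whose first edge points into P):
  P1: P <- Q -> C -> G -> U
  P2: P <- Q -> L <- C -> G -> U
  P3: P <- Q -> U
Condition 1 (no descendant of P in the set): holds — descendants of P are {U}; none are in {C, L}.
Condition 2 (every backdoor path blocked by {C, L}):
  P1: blocked at chain node C ∈ conditioning set.
  P2: blocked at fork node C ∈ conditioning set.
  P3: open — no interior node is in the conditioning set.
{C, L} does not satisfy the backdoor criterion.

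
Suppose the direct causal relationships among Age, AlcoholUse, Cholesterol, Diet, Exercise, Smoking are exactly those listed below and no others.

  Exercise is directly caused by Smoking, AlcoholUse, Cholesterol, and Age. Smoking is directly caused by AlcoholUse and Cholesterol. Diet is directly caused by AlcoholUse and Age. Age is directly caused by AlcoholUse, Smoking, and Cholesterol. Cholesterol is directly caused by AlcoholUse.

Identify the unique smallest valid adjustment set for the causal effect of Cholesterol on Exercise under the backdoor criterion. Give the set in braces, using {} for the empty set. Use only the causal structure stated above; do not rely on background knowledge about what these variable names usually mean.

{AlcoholUse}

Variables eligible for adjustment (non-descendants of Cholesterol, excluding Cholesterol and Exercise): {AlcoholUse}.
Backdoor paths from Cholesterol to Exercise:
  P1: Cholesterol <- AlcoholUse -> Smoking -> Age -> Exercise
  P2: Cholesterol <- AlcoholUse -> Smoking -> Exercise
  P3: Cholesterol <- AlcoholUse -> Age <- Smoking -> Exercise
  P4: Cholesterol <- AlcoholUse -> Age -> Exercise
  P5: Cholesterol <- AlcoholUse -> Exercise
  P6: Cholesterol <- AlcoholUse -> Diet <- Age <- Smoking -> Exercise
  P7: Cholesterol <- AlcoholUse -> Diet <- Age -> Exercise
The empty set is not sufficient: P1 (Cholesterol <- AlcoholUse -> Smoking -> Age -> Exercise) has no collider blocking it and no conditioned non-collider, so it is open.
Try {AlcoholUse}:
  P1: blocked at fork node AlcoholUse ∈ conditioning set.
  P2: blocked at fork node AlcoholUse ∈ conditioning set.
  P3: blocked at fork node AlcoholUse ∈ conditioning set.
  P4: blocked at fork node AlcoholUse ∈ conditioning set.
  P5: blocked at fork node AlcoholUse ∈ conditioning set.
  P6: blocked at fork node AlcoholUse ∈ conditioning set.
  P7: blocked at fork node AlcoholUse ∈ conditioning set.
{AlcoholUse} contains no descendant of Cholesterol and blocks every backdoor path.
{AlcoholUse} is the unique smallest valid adjustment set.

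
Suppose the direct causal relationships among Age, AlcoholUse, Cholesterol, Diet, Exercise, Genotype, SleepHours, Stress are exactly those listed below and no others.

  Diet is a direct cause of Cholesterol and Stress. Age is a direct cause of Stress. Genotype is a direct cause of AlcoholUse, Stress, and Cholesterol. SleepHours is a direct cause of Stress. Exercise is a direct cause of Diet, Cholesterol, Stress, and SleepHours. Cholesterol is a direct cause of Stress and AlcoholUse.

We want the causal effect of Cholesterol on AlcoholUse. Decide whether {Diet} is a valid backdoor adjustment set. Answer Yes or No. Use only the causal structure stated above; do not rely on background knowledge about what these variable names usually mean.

No

Backdoor paths from Cholesterol to AlcoholUse (paths whose first edge points into Cholesterol):
  P1: Cholesterol <- Genotype -> AlcoholUse
  P2: Cholesterol <- Exercise -> Diet -> Stress <- Genotype -> AlcoholUse
  P3: Cholesterol <- Exercise -> SleepHours -> Stress <- Genotype -> AlcoholUse
  P4: Cholesterol <- Exercise -> Stress <- Genotype -> AlcoholUse
  P5: Cholesterol <- Diet <- Exercise -> SleepHours -> Stress <- Genotype -> AlcoholUse
  P6: Cholesterol <- Diet <- Exercise -> Stress <- Genotype -> AlcoholUse
  P7: Cholesterol <- Diet -> Stress <- Genotype -> AlcoholUse
Condition 1 (no descendant of Cholesterol in the set): holds — descendants of Cholesterol are {AlcoholUse, Stress}; none are in {Diet}.
Condition 2 (every backdoor path blocked by {Diet}):
  P1: open — no interior node is in the conditioning set.
  P2: blocked at chain node Diet ∈ conditioning set.
  P3: blocked at collider Stress (neither it nor any descendant is in the conditioning set).
  P4: blocked at collider Stress (neither it nor any descendant is in the conditioning set).
  P5: blocked at chain node Diet ∈ conditioning set.
  P6: blocked at chain node Diet ∈ conditioning set.
  P7: blocked at fork node Diet ∈ conditioning set.
{Diet} does not satisfy the backdoor criterion.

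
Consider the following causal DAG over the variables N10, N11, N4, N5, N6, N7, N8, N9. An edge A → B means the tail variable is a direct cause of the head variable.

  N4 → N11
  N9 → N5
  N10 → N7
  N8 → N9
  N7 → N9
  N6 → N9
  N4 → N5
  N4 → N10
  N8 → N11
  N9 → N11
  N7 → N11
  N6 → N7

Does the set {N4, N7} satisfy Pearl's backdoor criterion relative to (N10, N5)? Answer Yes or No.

No

Backdoor paths from N10 to N5 (paths whose first edge points into N10):
  P1: N10 <- N4 -> N11 <- N8 -> N9 -> N5
  P2: N10 <- N4 -> N11 <- N7 <- N6 -> N9 -> N5
  P3: N10 <- N4 -> N11 <- N7 -> N9 -> N5
  P4: N10 <- N4 -> N11 <- N9 -> N5
  P5: N10 <- N4 -> N5
Condition 1 (no descendant of N10 in the set): FAILS — N7 is a descendant of N10.
Condition 2 (every backdoor path blocked by {N4, N7}):
  P1: blocked at fork node N4 ∈ conditioning set.
  P2: blocked at fork node N4 ∈ conditioning set.
  P3: blocked at fork node N4 ∈ conditioning set.
  P4: blocked at fork node N4 ∈ conditioning set.
  P5: blocked at fork node N4 ∈ conditioning set.
{N4, N7} does not satisfy the backdoor criterion.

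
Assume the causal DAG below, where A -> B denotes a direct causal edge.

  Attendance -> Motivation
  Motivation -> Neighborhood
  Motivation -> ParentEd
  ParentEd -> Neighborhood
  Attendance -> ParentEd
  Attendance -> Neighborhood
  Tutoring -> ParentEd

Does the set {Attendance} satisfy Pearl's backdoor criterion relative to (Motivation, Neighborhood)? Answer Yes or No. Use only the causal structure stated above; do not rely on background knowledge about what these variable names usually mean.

Backdoor paths from Motivation to Neighborhood (paths whose first edge points into Motivation):
  P1: Motivation <- Attendance -> ParentEd -> Neighborhood
  P2: Motivation <- Attendance -> Neighborhood
Condition 1 (no descendant of Motivation in the set): holds — descendants of Motivation are {Neighborhood, ParentEd}; none are in {Attendance}.
Condition 2 (every backdoor path blocked by {Attendance}):
  P1: blocked at fork node Attendance ∈ conditioning set.
  P2: blocked at fork node Attendance ∈ conditioning set.
{Attendance} satisfies the backdoor criterion.

Yes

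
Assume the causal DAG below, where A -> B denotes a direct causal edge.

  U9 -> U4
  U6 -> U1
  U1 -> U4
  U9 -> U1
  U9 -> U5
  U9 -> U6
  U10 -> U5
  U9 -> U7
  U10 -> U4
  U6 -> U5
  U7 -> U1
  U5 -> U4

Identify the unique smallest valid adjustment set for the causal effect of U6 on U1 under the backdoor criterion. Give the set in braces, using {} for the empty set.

{U9}

Variables eligible for adjustment (non-descendants of U6, excluding U6 and U1): {U10, U7, U9}.
Backdoor paths from U6 to U1:
  P1: U6 <- U9 -> U7 -> U1
  P2: U6 <- U9 -> U5 <- U10 -> U4 <- U1
  P3: U6 <- U9 -> U5 -> U4 <- U1
  P4: U6 <- U9 -> U1
  P5: U6 <- U9 -> U4 <- U1
The empty set is not sufficient: P1 (U6 <- U9 -> U7 -> U1) has no collider blocking it and no conditioned non-collider, so it is open.
Try {U9}:
  P1: blocked at fork node U9 ∈ conditioning set.
  P2: blocked at fork node U9 ∈ conditioning set.
  P3: blocked at fork node U9 ∈ conditioning set.
  P4: blocked at fork node U9 ∈ conditioning set.
  P5: blocked at fork node U9 ∈ conditioning set.
{U9} contains no descendant of U6 and blocks every backdoor path.
No other singleton works — e.g. {U7} leaves P4 open — so {U9} is the unique smallest valid adjustment set.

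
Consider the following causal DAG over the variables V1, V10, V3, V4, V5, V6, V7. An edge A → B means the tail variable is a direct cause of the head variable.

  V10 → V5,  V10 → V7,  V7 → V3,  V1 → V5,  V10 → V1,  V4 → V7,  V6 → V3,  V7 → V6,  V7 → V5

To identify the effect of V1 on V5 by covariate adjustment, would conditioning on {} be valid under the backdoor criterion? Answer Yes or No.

Backdoor paths from V1 to V5 (paths whose first edge points into V1):
  P1: V1 <- V10 -> V7 -> V5
  P2: V1 <- V10 -> V5
Condition 1 (no descendant of V1 in the set): holds — descendants of V1 are {V5}; none are in {}.
Condition 2 (every backdoor path blocked by {}):
  P1: open — no interior node is in the conditioning set.
  P2: open — no interior node is in the conditioning set.
{} does not satisfy the backdoor criterion.

No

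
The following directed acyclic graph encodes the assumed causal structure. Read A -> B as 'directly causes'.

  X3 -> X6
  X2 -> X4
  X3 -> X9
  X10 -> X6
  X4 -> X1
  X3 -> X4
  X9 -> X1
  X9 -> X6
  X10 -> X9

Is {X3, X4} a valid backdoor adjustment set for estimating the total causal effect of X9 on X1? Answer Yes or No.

Yes

Backdoor paths from X9 to X1 (paths whose first edge points into X9):
  P1: X9 <- X3 -> X4 -> X1
  P2: X9 <- X10 -> X6 <- X3 -> X4 -> X1
Condition 1 (no descendant of X9 in the set): holds — descendants of X9 are {X1, X6}; none are in {X3, X4}.
Condition 2 (every backdoor path blocked by {X3, X4}):
  P1: blocked at fork node X3 ∈ conditioning set.
  P2: blocked at collider X6 (neither it nor any descendant is in the conditioning set).
{X3, X4} satisfies the backdoor criterion.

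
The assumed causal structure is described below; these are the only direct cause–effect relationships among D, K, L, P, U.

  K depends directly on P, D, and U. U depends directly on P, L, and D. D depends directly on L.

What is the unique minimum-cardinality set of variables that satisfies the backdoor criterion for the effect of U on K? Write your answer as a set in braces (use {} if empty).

{D, P}

Variables eligible for adjustment (non-descendants of U, excluding U and K): {D, L, P}.
Backdoor paths from U to K:
  P1: U <- L -> D -> K
  P2: U <- D -> K
  P3: U <- P -> K
The empty set is not sufficient: P1 (U <- L -> D -> K) has no collider blocking it and no conditioned non-collider, so it is open.
Try {D, P}:
  P1: blocked at chain node D ∈ conditioning set.
  P2: blocked at fork node D ∈ conditioning set.
  P3: blocked at fork node P ∈ conditioning set.
{D, P} contains no descendant of U and blocks every backdoor path.
Every element of {D, P} is needed (dropping D leaves P1 open; dropping P leaves P3 open), so no proper subset is valid.
Among all size-2 subsets of the eligible variables, only {D, P} blocks every backdoor path, so it is the unique smallest valid adjustment set.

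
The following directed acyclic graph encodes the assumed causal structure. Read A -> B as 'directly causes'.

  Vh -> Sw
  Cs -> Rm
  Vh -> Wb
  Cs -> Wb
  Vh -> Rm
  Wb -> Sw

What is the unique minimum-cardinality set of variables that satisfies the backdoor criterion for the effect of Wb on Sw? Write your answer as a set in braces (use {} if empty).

{Vh}

Variables eligible for adjustment (non-descendants of Wb, excluding Wb and Sw): {Cs, Rm, Vh}.
Backdoor paths from Wb to Sw:
  P1: Wb <- Vh -> Sw
  P2: Wb <- Cs -> Rm <- Vh -> Sw
The empty set is not sufficient: P1 (Wb <- Vh -> Sw) has no collider blocking it and no conditioned non-collider, so it is open.
Try {Vh}:
  P1: blocked at fork node Vh ∈ conditioning set.
  P2: blocked at collider Rm (neither it nor any descendant is in the conditioning set).
{Vh} contains no descendant of Wb and blocks every backdoor path.
No other singleton works — e.g. {Cs} leaves P1 open — so {Vh} is the unique smallest valid adjustment set.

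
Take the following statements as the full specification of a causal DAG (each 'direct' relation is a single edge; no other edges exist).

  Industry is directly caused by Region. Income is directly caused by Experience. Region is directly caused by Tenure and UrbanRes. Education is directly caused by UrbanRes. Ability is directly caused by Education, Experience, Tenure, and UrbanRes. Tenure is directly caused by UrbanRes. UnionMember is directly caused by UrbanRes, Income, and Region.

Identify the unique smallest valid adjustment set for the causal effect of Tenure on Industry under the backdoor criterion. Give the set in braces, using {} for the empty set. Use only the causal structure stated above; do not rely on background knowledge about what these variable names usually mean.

Variables eligible for adjustment (non-descendants of Tenure, excluding Tenure and Industry): {Education, Experience, Income, UrbanRes}.
Backdoor paths from Tenure to Industry:
  P1: Tenure <- UrbanRes -> Region -> Industry
  P2: Tenure <- UrbanRes -> Education -> Ability <- Experience -> Income -> UnionMember <- Region -> Industry
  P3: Tenure <- UrbanRes -> Ability <- Experience -> Income -> UnionMember <- Region -> Industry
  P4: Tenure <- UrbanRes -> UnionMember <- Region -> Industry
The empty set is not sufficient: P1 (Tenure <- UrbanRes -> Region -> Industry) has no collider blocking it and no conditioned non-collider, so it is open.
Try {UrbanRes}:
  P1: blocked at fork node UrbanRes ∈ conditioning set.
  P2: blocked at fork node UrbanRes ∈ conditioning set.
  P3: blocked at fork node UrbanRes ∈ conditioning set.
  P4: blocked at fork node UrbanRes ∈ conditioning set.
{UrbanRes} contains no descendant of Tenure and blocks every backdoor path.
No other singleton works — e.g. {Experience} leaves P1 open — so {UrbanRes} is the unique smallest valid adjustment set.

{UrbanRes}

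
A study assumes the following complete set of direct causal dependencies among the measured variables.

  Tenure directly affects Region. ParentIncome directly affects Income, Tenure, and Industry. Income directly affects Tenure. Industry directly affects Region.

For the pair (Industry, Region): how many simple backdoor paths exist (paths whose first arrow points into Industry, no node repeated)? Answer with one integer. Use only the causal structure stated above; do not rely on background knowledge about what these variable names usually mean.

2

A backdoor path from Industry to Region is any simple undirected path whose first edge points into Industry (i.e. leaves Industry via a parent).
Parents of Industry: {ParentIncome}.
Enumerating:
  P1: Industry <- ParentIncome -> Income -> Tenure -> Region
  P2: Industry <- ParentIncome -> Tenure -> Region
That exhausts the simple backdoor paths. Count: 2.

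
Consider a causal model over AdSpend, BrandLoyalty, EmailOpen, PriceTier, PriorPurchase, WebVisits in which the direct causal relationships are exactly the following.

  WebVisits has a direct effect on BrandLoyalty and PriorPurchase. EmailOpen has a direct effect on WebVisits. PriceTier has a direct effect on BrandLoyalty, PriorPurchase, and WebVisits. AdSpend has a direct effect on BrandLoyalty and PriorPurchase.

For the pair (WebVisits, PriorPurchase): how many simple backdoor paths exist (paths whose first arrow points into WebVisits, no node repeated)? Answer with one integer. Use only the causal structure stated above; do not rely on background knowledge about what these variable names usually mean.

A backdoor path from WebVisits to PriorPurchase is any simple undirected path whose first edge points into WebVisits (i.e. leaves WebVisits via a parent).
Parents of WebVisits: {EmailOpen, PriceTier}.
Enumerating:
  P1: WebVisits <- PriceTier -> BrandLoyalty <- AdSpend -> PriorPurchase
  P2: WebVisits <- PriceTier -> PriorPurchase
That exhausts the simple backdoor paths. Count: 2.

2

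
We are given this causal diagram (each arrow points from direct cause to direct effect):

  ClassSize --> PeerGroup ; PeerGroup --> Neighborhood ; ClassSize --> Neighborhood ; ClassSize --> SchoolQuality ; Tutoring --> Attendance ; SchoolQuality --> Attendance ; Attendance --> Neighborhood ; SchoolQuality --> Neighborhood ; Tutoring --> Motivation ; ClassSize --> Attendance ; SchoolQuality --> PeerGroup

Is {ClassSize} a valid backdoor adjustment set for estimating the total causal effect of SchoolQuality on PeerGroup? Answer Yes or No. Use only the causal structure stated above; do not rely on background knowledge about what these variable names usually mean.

Yes

Backdoor paths from SchoolQuality to PeerGroup (paths whose first edge points into SchoolQuality):
  P1: SchoolQuality <- ClassSize -> PeerGroup
  P2: SchoolQuality <- ClassSize -> Attendance -> Neighborhood <- PeerGroup
  P3: SchoolQuality <- ClassSize -> Neighborhood <- PeerGroup
Condition 1 (no descendant of SchoolQuality in the set): holds — descendants of SchoolQuality are {Attendance, Neighborhood, PeerGroup}; none are in {ClassSize}.
Condition 2 (every backdoor path blocked by {ClassSize}):
  P1: blocked at fork node ClassSize ∈ conditioning set.
  P2: blocked at fork node ClassSize ∈ conditioning set.
  P3: blocked at fork node ClassSize ∈ conditioning set.
{ClassSize} satisfies the backdoor criterion.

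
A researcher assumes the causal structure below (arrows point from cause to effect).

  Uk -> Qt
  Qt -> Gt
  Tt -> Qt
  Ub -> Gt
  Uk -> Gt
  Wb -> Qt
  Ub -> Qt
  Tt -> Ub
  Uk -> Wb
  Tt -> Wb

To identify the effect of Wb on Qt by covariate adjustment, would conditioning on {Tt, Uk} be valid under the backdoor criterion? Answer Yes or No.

Yes

Backdoor paths from Wb to Qt (paths whose first edge points into Wb):
  P1: Wb <- Tt -> Ub -> Qt
  P2: Wb <- Tt -> Ub -> Gt <- Uk -> Qt
  P3: Wb <- Tt -> Ub -> Gt <- Qt
  P4: Wb <- Tt -> Qt
  P5: Wb <- Uk -> Qt
  P6: Wb <- Uk -> Gt <- Ub <- Tt -> Qt
  P7: Wb <- Uk -> Gt <- Ub -> Qt
  P8: Wb <- Uk -> Gt <- Qt
Condition 1 (no descendant of Wb in the set): holds — descendants of Wb are {Gt, Qt}; none are in {Tt, Uk}.
Condition 2 (every backdoor path blocked by {Tt, Uk}):
  P1: blocked at fork node Tt ∈ conditioning set.
  P2: blocked at fork node Tt ∈ conditioning set.
  P3: blocked at fork node Tt ∈ conditioning set.
  P4: blocked at fork node Tt ∈ conditioning set.
  P5: blocked at fork node Uk ∈ conditioning set.
  P6: blocked at fork node Uk ∈ conditioning set.
  P7: blocked at fork node Uk ∈ conditioning set.
  P8: blocked at fork node Uk ∈ conditioning set.
{Tt, Uk} satisfies the backdoor criterion.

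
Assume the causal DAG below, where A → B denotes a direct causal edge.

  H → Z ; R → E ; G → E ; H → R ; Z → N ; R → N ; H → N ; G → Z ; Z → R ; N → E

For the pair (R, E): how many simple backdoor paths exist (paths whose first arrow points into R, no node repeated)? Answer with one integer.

7

A backdoor path from R to E is any simple undirected path whose first edge points into R (i.e. leaves R via a parent).
Parents of R: {H, Z}.
Enumerating:
  P1: R <- H -> Z <- G -> E
  P2: R <- H -> Z -> N -> E
  P3: R <- H -> N <- Z <- G -> E
  P4: R <- H -> N -> E
  P5: R <- Z <- G -> E
  P6: R <- Z <- H -> N -> E
  P7: R <- Z -> N -> E
That exhausts the simple backdoor paths. Count: 7.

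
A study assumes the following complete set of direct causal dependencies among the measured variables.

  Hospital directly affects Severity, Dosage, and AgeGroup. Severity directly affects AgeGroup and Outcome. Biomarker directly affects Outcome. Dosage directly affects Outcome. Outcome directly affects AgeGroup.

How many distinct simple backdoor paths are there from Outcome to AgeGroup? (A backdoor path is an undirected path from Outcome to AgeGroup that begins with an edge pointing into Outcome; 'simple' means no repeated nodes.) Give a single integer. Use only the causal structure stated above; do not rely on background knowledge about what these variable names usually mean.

A backdoor path from Outcome to AgeGroup is any simple undirected path whose first edge points into Outcome (i.e. leaves Outcome via a parent).
Parents of Outcome: {Biomarker, Dosage, Severity}.
Enumerating:
  P1: Outcome <- Dosage <- Hospital -> Severity -> AgeGroup
  P2: Outcome <- Dosage <- Hospital -> AgeGroup
  P3: Outcome <- Severity <- Hospital -> AgeGroup
  P4: Outcome <- Severity -> AgeGroup
That exhausts the simple backdoor paths. Count: 4.

4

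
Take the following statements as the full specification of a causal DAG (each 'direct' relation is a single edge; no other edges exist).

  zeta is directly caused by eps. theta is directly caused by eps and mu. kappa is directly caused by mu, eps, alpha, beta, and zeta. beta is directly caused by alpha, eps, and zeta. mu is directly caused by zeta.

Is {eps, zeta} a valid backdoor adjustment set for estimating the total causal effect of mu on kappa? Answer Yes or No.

Backdoor paths from mu to kappa (paths whose first edge points into mu):
  P1: mu <- zeta <- eps -> beta <- alpha -> kappa
  P2: mu <- zeta <- eps -> beta -> kappa
  P3: mu <- zeta <- eps -> kappa
  P4: mu <- zeta -> beta <- eps -> kappa
  P5: mu <- zeta -> beta <- alpha -> kappa
  P6: mu <- zeta -> beta -> kappa
  P7: mu <- zeta -> kappa
Condition 1 (no descendant of mu in the set): holds — descendants of mu are {kappa, theta}; none are in {eps, zeta}.
Condition 2 (every backdoor path blocked by {eps, zeta}):
  P1: blocked at chain node zeta ∈ conditioning set.
  P2: blocked at chain node zeta ∈ conditioning set.
  P3: blocked at chain node zeta ∈ conditioning set.
  P4: blocked at fork node zeta ∈ conditioning set.
  P5: blocked at fork node zeta ∈ conditioning set.
  P6: blocked at fork node zeta ∈ conditioning set.
  P7: blocked at fork node zeta ∈ conditioning set.
{eps, zeta} satisfies the backdoor criterion.

Yes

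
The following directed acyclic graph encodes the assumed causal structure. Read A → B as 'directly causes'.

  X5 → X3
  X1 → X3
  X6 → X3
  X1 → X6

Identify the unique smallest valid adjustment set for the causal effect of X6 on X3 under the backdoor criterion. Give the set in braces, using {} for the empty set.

{X1}

Variables eligible for adjustment (non-descendants of X6, excluding X6 and X3): {X1, X5}.
Backdoor paths from X6 to X3:
  P1: X6 <- X1 -> X3
The empty set is not sufficient: P1 (X6 <- X1 -> X3) has no collider blocking it and no conditioned non-collider, so it is open.
Try {X1}:
  P1: blocked at fork node X1 ∈ conditioning set.
{X1} contains no descendant of X6 and blocks every backdoor path.
No other singleton works — e.g. {X5} leaves P1 open — so {X1} is the unique smallest valid adjustment set.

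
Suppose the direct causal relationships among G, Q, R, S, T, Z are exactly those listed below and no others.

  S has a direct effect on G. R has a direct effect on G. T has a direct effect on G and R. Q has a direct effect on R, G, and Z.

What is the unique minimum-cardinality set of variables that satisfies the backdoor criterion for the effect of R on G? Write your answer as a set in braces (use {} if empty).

Variables eligible for adjustment (non-descendants of R, excluding R and G): {Q, S, T, Z}.
Backdoor paths from R to G:
  P1: R <- T -> G
  P2: R <- Q -> G
The empty set is not sufficient: P1 (R <- T -> G) has no collider blocking it and no conditioned non-collider, so it is open.
Try {Q, T}:
  P1: blocked at fork node T ∈ conditioning set.
  P2: blocked at fork node Q ∈ conditioning set.
{Q, T} contains no descendant of R and blocks every backdoor path.
Every element of {Q, T} is needed (dropping Q leaves P2 open; dropping T leaves P1 open), so no proper subset is valid.
Among all size-2 subsets of the eligible variables, only {Q, T} blocks every backdoor path, so it is the unique smallest valid adjustment set.

{Q, T}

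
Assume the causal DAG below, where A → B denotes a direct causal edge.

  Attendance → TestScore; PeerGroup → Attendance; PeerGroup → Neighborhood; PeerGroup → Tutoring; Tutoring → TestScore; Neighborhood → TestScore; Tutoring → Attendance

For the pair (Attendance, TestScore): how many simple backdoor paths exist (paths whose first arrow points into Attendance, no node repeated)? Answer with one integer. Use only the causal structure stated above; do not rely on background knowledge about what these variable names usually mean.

A backdoor path from Attendance to TestScore is any simple undirected path whose first edge points into Attendance (i.e. leaves Attendance via a parent).
Parents of Attendance: {PeerGroup, Tutoring}.
Enumerating:
  P1: Attendance <- PeerGroup -> Tutoring -> TestScore
  P2: Attendance <- PeerGroup -> Neighborhood -> TestScore
  P3: Attendance <- Tutoring <- PeerGroup -> Neighborhood -> TestScore
  P4: Attendance <- Tutoring -> TestScore
That exhausts the simple backdoor paths. Count: 4.

4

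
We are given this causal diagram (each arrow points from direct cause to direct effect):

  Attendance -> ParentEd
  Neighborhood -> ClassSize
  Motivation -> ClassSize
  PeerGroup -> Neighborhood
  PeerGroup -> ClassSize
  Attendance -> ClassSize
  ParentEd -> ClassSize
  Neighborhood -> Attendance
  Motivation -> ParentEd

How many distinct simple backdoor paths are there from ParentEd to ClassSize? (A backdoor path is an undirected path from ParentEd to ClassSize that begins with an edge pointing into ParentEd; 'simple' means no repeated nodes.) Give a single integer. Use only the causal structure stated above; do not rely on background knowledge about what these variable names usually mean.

4

A backdoor path from ParentEd to ClassSize is any simple undirected path whose first edge points into ParentEd (i.e. leaves ParentEd via a parent).
Parents of ParentEd: {Attendance, Motivation}.
Enumerating:
  P1: ParentEd <- Motivation -> ClassSize
  P2: ParentEd <- Attendance <- Neighborhood <- PeerGroup -> ClassSize
  P3: ParentEd <- Attendance <- Neighborhood -> ClassSize
  P4: ParentEd <- Attendance -> ClassSize
That exhausts the simple backdoor paths. Count: 4.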